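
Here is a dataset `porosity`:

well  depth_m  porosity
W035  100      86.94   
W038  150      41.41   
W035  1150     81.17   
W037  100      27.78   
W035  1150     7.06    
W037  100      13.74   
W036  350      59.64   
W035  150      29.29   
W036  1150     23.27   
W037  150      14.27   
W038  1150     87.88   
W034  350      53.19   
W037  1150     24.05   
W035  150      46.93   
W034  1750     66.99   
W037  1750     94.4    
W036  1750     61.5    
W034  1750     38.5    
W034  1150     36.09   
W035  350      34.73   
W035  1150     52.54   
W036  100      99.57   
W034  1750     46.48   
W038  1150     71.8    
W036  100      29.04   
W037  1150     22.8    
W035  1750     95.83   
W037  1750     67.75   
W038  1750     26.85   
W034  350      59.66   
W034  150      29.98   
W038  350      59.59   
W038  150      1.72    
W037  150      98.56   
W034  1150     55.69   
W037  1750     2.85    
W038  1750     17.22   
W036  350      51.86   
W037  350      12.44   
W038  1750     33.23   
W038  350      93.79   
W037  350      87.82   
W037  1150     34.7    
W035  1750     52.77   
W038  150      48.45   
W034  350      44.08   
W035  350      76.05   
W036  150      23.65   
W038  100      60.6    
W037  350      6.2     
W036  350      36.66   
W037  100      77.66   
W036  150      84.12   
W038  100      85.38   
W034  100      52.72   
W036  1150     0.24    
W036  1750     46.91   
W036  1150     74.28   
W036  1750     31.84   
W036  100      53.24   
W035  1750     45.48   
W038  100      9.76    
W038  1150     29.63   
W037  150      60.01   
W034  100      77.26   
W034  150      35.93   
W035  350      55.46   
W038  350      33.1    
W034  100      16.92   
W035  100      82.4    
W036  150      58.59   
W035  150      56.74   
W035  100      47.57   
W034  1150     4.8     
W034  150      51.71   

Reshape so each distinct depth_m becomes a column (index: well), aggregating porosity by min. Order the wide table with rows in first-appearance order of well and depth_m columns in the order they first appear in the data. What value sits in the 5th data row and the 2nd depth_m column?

29.98

With rows in first-appearance order of well, row 5 is well=W034. depth_m columns in first-appearance order: 100, 150, 1150, 350, 1750; column 2 is 150.
Long rows with well=W034, depth_m=150: min(29.98, 35.93, 51.71) = 29.98.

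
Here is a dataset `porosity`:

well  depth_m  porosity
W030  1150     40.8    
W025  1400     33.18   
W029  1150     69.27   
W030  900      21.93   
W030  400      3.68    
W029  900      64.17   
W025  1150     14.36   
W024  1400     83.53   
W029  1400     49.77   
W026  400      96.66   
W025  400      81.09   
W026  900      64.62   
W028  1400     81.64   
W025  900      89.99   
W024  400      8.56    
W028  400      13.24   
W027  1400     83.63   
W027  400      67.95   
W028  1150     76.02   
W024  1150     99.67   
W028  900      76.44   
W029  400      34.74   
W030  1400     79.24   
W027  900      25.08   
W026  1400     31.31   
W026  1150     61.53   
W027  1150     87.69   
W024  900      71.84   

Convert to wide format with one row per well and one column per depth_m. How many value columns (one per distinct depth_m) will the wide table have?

4

4 distinct depth_m values: 400, 900, 1150, 1400.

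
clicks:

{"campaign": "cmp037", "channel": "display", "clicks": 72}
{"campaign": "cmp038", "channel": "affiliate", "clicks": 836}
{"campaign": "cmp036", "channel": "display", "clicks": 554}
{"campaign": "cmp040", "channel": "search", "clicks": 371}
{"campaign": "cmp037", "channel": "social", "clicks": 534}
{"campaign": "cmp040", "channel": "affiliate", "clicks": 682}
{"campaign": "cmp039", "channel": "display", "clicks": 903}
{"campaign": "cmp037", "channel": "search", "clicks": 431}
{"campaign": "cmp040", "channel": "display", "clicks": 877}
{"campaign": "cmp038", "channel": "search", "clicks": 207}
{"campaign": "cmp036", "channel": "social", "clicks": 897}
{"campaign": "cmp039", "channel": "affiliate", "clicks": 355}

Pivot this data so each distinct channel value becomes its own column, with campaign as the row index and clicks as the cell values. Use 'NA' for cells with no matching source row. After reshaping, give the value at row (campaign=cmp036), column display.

The long row with campaign=cmp036, channel=display has clicks=554.

554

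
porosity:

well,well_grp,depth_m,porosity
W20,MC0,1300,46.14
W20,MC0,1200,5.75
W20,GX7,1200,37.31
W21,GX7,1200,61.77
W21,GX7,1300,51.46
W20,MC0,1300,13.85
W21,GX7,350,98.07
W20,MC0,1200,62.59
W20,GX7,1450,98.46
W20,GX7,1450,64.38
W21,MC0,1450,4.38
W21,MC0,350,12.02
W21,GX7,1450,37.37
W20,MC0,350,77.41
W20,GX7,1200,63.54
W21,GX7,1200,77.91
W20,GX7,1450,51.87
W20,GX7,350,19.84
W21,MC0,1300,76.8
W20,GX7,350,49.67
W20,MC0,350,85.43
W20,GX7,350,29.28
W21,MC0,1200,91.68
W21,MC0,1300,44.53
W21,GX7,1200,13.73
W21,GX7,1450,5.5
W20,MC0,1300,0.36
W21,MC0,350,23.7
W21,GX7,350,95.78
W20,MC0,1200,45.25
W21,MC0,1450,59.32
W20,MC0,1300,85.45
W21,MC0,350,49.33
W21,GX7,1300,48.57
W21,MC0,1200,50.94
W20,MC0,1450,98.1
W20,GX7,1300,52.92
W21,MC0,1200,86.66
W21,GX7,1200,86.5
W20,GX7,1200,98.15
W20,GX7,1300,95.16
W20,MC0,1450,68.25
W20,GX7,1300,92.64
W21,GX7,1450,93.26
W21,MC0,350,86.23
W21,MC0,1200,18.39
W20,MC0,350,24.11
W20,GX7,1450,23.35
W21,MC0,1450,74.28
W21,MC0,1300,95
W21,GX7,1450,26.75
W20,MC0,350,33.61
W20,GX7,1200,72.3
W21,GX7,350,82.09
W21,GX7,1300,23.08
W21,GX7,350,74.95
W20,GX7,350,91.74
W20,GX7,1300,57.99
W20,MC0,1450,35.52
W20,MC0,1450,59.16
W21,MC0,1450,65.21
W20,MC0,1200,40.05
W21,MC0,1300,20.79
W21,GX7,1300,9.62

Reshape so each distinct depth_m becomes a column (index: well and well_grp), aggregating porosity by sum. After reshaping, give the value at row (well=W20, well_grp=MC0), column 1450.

Rows with well=W20, well_grp=MC0 and depth_m=1450: porosity values are 98.1, 68.25, 35.52, 59.16.
98.1 + 68.25 + 35.52 + 59.16 = 261.03.

261.03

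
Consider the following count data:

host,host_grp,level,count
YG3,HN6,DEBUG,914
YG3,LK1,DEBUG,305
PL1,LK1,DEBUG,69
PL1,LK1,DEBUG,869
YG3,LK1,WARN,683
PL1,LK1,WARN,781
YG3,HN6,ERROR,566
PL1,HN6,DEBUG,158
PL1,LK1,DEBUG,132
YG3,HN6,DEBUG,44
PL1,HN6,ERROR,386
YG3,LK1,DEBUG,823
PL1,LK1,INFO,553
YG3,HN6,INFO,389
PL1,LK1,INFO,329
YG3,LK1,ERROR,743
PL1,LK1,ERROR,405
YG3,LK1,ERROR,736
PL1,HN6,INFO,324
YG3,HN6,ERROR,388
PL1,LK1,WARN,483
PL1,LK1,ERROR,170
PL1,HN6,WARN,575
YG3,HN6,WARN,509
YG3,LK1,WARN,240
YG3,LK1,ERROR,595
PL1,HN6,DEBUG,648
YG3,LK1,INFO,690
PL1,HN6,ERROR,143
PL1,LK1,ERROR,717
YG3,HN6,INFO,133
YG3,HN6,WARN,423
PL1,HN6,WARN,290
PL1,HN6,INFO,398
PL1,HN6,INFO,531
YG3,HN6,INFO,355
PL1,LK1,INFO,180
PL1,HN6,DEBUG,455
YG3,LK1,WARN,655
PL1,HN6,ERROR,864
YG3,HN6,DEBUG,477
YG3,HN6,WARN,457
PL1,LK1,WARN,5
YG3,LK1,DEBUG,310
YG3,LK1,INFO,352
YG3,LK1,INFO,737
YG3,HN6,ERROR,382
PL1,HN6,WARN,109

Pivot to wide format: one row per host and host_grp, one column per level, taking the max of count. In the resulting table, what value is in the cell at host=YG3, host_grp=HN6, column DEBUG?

Rows with host=YG3, host_grp=HN6 and level=DEBUG: count values are 914, 44, 477.
max(914, 44, 477) = 914.

914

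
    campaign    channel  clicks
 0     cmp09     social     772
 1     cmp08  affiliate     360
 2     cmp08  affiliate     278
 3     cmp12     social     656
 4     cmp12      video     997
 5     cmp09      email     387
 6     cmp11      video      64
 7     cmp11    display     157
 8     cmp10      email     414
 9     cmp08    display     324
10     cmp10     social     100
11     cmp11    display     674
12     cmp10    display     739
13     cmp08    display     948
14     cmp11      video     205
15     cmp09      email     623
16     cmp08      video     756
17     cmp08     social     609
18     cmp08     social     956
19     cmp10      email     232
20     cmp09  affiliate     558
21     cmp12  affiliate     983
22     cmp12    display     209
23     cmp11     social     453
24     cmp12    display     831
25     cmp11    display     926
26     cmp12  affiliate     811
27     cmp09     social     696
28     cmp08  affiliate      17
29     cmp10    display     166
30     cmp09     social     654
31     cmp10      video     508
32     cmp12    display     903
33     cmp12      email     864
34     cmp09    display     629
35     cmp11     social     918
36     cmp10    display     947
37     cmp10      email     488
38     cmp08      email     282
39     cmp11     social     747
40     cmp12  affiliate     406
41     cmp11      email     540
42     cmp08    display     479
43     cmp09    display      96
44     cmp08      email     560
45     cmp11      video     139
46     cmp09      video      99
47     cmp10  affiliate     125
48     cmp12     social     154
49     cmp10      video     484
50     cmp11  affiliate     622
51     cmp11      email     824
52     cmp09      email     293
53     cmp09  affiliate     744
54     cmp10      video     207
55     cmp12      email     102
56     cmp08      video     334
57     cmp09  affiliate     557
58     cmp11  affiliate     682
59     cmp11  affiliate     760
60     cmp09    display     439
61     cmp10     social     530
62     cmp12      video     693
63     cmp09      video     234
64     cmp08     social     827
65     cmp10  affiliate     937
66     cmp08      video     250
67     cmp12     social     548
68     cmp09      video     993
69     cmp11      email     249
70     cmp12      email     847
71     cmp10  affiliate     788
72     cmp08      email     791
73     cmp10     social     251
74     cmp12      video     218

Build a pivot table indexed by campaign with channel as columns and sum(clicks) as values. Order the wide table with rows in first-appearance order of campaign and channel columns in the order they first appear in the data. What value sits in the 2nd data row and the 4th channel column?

With rows in first-appearance order of campaign, row 2 is campaign=cmp08. channel columns in first-appearance order: social, affiliate, video, email, display; column 4 is email.
Long rows with campaign=cmp08, channel=email: 282 + 560 + 791 = 1633.

1633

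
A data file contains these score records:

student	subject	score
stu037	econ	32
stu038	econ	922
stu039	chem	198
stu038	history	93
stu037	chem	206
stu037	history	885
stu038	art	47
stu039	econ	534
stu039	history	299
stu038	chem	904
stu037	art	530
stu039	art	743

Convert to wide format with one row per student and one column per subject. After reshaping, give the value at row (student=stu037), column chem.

206

Wide layout: rows indexed by student, columns are the 4 distinct subject values (econ, chem, history, art).
Cell (student=stu037, subject=chem) draws from the long row where student=stu037 and subject=chem, which has score=206.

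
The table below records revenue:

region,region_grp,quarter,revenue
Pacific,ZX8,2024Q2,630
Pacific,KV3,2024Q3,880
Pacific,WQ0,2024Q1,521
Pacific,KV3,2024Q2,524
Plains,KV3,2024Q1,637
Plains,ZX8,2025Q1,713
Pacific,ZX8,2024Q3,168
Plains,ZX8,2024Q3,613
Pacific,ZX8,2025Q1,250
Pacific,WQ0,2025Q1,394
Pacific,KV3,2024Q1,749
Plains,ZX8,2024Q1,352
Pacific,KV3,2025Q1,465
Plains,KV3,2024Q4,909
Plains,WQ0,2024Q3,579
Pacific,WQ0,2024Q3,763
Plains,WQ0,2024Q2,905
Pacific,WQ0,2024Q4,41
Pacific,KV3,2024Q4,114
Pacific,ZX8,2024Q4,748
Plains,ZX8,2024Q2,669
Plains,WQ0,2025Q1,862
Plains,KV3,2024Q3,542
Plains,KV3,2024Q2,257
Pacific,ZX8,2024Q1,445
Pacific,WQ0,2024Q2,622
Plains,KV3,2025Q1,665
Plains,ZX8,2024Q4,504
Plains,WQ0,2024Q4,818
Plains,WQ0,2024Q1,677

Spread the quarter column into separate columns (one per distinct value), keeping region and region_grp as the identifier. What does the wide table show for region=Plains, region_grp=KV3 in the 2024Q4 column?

909

Wide layout: rows indexed by region and region_grp, columns are the 5 distinct quarter values (2024Q2, 2024Q3, 2024Q1, 2025Q1, 2024Q4).
Cell (region=Plains, region_grp=KV3, quarter=2024Q4) draws from the long row where region=Plains, region_grp=KV3 and quarter=2024Q4, which has revenue=909.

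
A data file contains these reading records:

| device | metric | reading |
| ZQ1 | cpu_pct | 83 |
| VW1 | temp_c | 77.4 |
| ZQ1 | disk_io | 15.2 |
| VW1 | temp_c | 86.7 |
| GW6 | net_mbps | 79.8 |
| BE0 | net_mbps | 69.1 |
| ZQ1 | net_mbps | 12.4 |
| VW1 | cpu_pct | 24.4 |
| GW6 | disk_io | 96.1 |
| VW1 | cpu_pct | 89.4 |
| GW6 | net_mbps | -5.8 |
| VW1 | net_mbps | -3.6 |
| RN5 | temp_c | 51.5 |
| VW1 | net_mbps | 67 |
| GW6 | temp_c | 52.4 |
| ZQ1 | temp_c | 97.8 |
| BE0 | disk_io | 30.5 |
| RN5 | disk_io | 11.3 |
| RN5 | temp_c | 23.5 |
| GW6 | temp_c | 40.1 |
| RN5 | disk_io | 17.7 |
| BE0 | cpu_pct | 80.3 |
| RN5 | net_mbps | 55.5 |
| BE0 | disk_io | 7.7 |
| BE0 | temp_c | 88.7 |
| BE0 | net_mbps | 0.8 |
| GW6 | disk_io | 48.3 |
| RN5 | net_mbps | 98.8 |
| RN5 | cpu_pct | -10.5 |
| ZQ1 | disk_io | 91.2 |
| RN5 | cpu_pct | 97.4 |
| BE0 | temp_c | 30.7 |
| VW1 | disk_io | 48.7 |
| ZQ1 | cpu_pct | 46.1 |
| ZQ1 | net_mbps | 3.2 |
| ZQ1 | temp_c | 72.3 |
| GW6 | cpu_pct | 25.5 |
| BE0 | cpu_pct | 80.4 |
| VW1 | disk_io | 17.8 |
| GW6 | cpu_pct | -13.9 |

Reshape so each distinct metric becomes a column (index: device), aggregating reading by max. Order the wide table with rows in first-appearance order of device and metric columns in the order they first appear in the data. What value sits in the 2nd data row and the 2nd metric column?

86.7

With rows in first-appearance order of device, row 2 is device=VW1. metric columns in first-appearance order: cpu_pct, temp_c, disk_io, net_mbps; column 2 is temp_c.
Long rows with device=VW1, metric=temp_c: max(77.4, 86.7) = 86.7.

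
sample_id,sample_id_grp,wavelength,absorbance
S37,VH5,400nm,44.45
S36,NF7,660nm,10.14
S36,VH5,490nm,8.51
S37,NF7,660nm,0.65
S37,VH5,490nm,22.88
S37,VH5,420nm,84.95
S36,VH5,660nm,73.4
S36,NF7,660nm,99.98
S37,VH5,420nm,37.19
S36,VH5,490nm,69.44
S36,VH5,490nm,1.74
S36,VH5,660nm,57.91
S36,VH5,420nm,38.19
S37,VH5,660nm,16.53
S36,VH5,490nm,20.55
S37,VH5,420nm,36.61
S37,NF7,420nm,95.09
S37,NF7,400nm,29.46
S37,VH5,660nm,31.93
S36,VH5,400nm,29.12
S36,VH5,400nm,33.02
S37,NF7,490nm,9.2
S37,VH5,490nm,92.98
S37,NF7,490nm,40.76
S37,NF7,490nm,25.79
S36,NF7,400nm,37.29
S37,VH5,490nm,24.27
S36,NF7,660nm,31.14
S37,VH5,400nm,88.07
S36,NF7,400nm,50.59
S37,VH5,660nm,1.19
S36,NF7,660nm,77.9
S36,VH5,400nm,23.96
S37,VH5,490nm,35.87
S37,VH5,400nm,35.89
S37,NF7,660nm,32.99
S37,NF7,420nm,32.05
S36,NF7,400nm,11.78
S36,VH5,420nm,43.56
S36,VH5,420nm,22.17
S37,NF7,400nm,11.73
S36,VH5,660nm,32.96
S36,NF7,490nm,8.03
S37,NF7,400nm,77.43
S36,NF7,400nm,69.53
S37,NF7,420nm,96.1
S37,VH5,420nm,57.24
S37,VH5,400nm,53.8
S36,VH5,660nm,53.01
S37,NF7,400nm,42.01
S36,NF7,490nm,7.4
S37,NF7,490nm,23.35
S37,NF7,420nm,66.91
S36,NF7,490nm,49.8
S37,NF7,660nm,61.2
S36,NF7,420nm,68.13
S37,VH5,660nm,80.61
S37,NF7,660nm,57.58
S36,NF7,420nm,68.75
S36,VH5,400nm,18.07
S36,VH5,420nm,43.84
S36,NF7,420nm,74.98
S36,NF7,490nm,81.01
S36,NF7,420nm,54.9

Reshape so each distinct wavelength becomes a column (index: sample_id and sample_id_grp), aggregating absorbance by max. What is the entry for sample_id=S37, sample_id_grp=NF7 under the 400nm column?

Rows with sample_id=S37, sample_id_grp=NF7 and wavelength=400nm: absorbance values are 29.46, 11.73, 77.43, 42.01.
max(29.46, 11.73, 77.43, 42.01) = 77.43.

77.43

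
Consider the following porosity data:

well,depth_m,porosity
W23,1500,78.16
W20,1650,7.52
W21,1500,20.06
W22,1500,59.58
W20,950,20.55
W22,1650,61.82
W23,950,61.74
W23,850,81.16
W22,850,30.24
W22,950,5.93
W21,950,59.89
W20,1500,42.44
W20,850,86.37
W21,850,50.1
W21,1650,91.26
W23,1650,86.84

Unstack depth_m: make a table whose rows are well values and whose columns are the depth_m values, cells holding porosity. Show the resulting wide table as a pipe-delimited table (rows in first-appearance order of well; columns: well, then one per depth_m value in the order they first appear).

| well | 1500 | 1650 | 950 | 850 |
| W23 | 78.16 | 86.84 | 61.74 | 81.16 |
| W20 | 42.44 | 7.52 | 20.55 | 86.37 |
| W21 | 20.06 | 91.26 | 59.89 | 50.1 |
| W22 | 59.58 | 61.82 | 5.93 | 30.24 |

Columns: well plus the 4 distinct depth_m values (1500, 1650, 950, 850).
For example, row W23 column 1500 takes porosity=78.16 from the long row (W23, 1500).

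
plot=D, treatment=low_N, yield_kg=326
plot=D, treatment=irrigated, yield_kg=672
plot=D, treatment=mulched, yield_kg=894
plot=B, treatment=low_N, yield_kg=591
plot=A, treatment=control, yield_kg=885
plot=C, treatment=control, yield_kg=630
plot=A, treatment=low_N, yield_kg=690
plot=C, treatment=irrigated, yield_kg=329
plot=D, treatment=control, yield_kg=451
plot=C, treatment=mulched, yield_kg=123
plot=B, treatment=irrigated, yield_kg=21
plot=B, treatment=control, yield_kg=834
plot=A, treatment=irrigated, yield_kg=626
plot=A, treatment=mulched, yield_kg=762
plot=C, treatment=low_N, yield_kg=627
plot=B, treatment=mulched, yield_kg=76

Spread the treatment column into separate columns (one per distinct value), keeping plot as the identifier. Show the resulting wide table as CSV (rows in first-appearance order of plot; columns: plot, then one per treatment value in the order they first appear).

Columns: plot plus the 4 distinct treatment values (low_N, irrigated, mulched, control).
For example, row D column low_N takes yield_kg=326 from the long row (D, low_N).

plot,low_N,irrigated,mulched,control
D,326,672,894,451
B,591,21,76,834
A,690,626,762,885
C,627,329,123,630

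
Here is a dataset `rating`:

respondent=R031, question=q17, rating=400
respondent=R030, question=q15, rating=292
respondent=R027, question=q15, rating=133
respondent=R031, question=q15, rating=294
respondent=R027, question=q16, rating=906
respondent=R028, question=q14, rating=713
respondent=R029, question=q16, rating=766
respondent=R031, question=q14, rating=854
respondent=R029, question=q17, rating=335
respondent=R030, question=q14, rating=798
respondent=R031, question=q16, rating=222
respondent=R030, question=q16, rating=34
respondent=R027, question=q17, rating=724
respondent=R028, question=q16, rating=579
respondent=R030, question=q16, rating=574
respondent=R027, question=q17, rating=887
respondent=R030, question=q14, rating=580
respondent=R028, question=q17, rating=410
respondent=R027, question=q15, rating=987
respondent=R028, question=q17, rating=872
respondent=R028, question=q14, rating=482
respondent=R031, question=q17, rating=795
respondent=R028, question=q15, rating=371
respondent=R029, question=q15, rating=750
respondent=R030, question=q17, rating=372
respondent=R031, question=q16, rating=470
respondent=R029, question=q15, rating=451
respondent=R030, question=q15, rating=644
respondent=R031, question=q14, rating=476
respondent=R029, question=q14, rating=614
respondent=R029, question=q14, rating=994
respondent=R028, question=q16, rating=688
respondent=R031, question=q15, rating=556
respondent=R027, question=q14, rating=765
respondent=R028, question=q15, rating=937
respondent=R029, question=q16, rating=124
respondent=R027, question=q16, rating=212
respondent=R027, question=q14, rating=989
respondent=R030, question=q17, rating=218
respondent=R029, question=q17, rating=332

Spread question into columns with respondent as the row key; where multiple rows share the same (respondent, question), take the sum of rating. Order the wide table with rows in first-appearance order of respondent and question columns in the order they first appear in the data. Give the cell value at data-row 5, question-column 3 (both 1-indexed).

With rows in first-appearance order of respondent, row 5 is respondent=R029. question columns in first-appearance order: q17, q15, q16, q14; column 3 is q16.
Long rows with respondent=R029, question=q16: 766 + 124 = 890.

890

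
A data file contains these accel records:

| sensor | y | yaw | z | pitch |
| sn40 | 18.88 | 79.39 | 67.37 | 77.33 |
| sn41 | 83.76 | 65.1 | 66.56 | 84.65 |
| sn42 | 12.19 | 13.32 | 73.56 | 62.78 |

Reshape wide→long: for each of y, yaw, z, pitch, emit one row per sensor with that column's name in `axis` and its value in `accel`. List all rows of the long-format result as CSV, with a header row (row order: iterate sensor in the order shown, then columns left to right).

sensor,axis,accel
sn40,y,18.88
sn40,yaw,79.39
sn40,z,67.37
sn40,pitch,77.33
sn41,y,83.76
sn41,yaw,65.1
sn41,z,66.56
sn41,pitch,84.65
sn42,y,12.19
sn42,yaw,13.32
sn42,z,73.56
sn42,pitch,62.78

Each (sensor, column) pair becomes one row: 3 × 4 = 12 rows.
For example, (sn40, y) → accel=18.88.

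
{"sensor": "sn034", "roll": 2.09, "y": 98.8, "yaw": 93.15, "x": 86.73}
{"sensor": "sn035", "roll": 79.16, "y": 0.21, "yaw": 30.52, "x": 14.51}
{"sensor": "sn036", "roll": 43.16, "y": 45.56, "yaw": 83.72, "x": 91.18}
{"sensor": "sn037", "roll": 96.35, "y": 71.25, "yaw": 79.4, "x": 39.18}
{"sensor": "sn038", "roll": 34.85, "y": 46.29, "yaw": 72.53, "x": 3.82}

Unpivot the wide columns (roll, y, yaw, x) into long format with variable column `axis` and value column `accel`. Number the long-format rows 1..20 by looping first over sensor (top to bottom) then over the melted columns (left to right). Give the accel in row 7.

30.52

20 rows total (5 × 4). Row 7: index ⌊(7-1)/4⌋ = 1 into sensor → sn035; (7-1) mod 4 = 2 into the melted columns → yaw.
So row 7 is (sn035, yaw, 30.52); accel = 30.52.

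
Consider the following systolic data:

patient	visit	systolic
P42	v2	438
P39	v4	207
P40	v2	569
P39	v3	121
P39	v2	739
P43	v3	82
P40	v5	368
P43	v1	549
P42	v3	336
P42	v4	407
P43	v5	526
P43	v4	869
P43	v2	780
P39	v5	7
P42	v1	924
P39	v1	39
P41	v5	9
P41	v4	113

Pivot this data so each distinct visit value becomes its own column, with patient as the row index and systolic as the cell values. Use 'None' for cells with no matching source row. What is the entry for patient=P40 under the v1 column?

No long-format row has patient=P40 and visit=v1, so the cell is None.

None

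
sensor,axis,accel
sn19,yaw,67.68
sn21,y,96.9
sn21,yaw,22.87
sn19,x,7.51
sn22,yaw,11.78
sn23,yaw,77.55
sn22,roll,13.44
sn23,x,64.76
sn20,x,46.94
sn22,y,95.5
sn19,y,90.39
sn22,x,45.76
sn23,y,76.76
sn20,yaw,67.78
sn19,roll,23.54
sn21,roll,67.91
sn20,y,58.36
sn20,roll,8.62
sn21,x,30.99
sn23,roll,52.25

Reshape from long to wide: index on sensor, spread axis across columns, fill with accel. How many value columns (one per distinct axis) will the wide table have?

4

4 distinct axis values: roll, yaw, y, x.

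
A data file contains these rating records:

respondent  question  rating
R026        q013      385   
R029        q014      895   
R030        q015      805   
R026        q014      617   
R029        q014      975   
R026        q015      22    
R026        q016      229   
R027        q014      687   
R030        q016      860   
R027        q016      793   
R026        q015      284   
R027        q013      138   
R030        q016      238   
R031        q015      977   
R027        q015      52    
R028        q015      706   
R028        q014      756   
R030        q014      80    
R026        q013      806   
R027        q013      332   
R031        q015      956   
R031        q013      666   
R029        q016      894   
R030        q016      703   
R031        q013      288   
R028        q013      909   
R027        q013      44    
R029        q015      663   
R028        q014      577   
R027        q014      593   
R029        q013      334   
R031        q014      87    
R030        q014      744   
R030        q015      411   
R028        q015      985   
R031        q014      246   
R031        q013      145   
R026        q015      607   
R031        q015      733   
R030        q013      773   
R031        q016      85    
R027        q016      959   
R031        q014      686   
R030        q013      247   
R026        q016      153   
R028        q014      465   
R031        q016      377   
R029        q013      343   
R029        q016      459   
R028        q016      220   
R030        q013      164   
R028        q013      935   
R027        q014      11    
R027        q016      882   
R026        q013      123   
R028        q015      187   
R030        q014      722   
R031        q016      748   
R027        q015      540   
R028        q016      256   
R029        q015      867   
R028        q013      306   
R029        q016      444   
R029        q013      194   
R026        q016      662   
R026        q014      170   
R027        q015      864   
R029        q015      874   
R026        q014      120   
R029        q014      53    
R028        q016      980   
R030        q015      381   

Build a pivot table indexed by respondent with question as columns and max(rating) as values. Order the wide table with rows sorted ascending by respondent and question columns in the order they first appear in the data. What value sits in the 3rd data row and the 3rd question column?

985

With rows sorted ascending by respondent, row 3 is respondent=R028. question columns in first-appearance order: q013, q014, q015, q016; column 3 is q015.
Long rows with respondent=R028, question=q015: max(706, 985, 187) = 985.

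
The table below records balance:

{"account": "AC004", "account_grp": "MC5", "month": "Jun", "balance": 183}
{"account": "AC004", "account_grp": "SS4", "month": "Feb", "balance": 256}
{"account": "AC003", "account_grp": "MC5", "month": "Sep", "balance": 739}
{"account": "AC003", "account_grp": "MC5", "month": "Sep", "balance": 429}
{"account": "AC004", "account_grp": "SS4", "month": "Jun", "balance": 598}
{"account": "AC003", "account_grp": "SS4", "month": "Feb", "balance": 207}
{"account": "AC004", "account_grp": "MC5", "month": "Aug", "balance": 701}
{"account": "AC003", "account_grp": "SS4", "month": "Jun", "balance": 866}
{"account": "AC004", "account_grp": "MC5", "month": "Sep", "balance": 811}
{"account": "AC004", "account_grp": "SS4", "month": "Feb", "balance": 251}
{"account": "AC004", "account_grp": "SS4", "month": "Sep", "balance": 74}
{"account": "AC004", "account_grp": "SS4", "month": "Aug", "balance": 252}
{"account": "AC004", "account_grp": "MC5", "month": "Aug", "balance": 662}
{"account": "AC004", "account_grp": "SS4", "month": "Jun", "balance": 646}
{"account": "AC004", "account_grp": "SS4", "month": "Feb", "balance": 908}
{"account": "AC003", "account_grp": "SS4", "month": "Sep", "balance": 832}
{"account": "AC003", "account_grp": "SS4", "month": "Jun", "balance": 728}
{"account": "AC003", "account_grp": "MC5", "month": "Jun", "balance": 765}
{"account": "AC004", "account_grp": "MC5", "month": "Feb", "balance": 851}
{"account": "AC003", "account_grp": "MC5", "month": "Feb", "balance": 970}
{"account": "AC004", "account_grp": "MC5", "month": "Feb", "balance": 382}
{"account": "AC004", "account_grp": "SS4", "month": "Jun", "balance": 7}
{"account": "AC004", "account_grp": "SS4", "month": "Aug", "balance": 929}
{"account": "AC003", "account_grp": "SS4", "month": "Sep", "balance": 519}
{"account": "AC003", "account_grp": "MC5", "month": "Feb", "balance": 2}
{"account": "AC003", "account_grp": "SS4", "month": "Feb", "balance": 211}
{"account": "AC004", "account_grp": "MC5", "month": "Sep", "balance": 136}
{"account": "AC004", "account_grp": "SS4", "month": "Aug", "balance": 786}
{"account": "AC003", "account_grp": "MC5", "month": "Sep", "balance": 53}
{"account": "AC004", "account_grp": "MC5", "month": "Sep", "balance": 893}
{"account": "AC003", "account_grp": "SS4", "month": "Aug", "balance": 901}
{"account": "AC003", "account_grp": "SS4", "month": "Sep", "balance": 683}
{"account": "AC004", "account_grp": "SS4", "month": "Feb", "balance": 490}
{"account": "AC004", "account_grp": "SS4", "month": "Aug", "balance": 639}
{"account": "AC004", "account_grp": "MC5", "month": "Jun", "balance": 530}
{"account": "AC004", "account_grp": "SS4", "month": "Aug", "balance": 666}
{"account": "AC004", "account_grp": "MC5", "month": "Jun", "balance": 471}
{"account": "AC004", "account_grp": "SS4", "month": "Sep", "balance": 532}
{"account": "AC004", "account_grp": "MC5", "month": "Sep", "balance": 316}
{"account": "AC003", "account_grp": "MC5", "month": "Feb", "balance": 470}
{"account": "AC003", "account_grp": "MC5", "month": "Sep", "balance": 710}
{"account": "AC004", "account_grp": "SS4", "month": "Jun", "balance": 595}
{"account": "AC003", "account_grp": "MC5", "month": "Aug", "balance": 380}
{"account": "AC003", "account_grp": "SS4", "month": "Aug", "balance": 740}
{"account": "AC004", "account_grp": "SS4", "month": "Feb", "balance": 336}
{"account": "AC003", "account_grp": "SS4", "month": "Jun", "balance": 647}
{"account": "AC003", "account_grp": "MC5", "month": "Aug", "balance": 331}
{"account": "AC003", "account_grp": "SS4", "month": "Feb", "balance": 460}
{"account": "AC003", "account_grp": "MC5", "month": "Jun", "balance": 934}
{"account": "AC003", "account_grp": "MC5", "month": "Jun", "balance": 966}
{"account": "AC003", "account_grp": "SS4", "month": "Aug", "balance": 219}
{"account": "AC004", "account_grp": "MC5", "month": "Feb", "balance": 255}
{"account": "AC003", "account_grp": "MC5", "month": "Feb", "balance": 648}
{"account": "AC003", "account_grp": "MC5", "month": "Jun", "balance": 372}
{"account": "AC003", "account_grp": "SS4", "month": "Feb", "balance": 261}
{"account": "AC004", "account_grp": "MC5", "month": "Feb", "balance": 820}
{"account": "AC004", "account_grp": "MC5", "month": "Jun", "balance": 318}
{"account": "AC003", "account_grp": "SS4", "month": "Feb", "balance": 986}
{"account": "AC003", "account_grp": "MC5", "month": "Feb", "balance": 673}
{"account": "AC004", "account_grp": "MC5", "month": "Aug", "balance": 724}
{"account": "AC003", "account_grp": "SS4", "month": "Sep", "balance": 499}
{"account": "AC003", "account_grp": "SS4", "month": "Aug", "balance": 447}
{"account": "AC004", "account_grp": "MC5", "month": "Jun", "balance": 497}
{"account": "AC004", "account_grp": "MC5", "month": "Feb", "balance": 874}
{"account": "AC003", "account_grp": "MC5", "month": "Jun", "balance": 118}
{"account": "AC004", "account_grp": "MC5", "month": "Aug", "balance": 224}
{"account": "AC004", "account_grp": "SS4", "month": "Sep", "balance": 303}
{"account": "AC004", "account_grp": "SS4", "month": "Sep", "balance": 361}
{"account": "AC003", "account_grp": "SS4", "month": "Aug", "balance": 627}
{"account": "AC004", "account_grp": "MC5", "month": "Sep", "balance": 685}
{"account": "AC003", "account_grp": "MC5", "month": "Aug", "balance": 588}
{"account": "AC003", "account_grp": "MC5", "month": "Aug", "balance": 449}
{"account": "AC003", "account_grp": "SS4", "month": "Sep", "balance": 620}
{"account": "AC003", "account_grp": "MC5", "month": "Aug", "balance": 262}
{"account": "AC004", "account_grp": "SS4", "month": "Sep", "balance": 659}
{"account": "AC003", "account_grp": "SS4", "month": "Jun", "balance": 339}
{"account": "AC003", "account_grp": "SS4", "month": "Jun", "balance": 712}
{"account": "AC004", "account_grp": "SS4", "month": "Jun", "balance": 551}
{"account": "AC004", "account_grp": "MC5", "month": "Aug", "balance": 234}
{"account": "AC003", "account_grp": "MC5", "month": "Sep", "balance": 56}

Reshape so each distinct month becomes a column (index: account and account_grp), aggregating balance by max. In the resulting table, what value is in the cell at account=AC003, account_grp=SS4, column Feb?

Rows with account=AC003, account_grp=SS4 and month=Feb: balance values are 207, 211, 460, 261, 986.
max(207, 211, 460, 261, 986) = 986.

986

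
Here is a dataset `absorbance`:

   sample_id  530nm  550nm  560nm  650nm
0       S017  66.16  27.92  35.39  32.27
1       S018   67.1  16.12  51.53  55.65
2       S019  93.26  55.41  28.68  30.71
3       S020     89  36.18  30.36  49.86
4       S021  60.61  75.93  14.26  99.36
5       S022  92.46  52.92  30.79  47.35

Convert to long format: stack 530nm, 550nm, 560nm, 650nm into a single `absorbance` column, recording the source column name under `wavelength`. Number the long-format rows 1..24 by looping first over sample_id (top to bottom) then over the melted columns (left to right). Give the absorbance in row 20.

99.36

24 rows total (6 × 4). Row 20: index ⌊(20-1)/4⌋ = 4 into sample_id → S021; (20-1) mod 4 = 3 into the melted columns → 650nm.
So row 20 is (S021, 650nm, 99.36); absorbance = 99.36.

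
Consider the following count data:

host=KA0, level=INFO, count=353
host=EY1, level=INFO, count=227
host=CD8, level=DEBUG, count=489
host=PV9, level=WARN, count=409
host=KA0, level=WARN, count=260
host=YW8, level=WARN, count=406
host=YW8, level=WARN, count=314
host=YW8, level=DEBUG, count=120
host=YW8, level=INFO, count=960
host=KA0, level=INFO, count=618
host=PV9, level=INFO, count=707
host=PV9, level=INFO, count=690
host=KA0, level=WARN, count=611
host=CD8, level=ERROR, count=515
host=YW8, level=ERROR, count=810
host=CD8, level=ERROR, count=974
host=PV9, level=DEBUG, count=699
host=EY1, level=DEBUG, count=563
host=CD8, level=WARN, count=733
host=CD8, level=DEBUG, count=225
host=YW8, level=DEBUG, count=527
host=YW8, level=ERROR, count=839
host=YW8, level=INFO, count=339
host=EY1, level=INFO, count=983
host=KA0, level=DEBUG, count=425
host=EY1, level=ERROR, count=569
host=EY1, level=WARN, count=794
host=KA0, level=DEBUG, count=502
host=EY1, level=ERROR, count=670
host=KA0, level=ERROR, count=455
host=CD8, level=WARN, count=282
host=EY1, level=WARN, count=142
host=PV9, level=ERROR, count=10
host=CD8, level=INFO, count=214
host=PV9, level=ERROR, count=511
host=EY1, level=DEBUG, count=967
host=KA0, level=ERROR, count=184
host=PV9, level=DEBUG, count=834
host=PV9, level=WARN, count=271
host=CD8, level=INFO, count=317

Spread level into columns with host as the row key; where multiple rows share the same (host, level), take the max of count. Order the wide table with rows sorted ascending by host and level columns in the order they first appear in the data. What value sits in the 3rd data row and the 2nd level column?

502

With rows sorted ascending by host, row 3 is host=KA0. level columns in first-appearance order: INFO, DEBUG, WARN, ERROR; column 2 is DEBUG.
Long rows with host=KA0, level=DEBUG: max(425, 502) = 502.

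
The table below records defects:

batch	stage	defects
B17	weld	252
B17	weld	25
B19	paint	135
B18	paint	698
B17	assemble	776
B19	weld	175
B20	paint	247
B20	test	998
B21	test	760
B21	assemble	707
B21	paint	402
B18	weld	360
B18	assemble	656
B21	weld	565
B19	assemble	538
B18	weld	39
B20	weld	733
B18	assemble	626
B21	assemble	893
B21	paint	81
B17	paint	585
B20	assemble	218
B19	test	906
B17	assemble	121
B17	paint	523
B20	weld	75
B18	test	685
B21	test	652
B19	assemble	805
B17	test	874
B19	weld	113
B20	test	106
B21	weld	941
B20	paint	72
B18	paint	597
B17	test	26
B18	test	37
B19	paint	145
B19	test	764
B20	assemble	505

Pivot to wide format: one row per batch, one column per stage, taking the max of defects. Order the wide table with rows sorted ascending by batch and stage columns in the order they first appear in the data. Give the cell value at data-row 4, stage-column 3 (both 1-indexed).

505

With rows sorted ascending by batch, row 4 is batch=B20. stage columns in first-appearance order: weld, paint, assemble, test; column 3 is assemble.
Long rows with batch=B20, stage=assemble: max(218, 505) = 505.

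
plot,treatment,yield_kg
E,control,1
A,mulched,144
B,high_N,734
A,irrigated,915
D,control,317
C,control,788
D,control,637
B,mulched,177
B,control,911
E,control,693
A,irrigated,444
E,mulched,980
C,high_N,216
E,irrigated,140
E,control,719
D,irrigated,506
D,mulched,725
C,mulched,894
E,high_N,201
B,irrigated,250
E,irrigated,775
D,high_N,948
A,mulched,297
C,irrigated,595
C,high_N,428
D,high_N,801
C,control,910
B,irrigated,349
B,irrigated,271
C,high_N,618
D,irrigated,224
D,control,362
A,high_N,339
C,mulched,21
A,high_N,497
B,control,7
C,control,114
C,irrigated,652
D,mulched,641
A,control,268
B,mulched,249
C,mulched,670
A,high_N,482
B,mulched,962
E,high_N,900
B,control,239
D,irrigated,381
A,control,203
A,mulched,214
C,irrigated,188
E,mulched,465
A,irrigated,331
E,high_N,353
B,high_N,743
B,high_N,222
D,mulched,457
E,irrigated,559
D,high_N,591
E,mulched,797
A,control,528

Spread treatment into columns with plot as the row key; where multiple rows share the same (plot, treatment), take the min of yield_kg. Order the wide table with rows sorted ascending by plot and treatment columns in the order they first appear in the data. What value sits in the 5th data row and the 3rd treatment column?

With rows sorted ascending by plot, row 5 is plot=E. treatment columns in first-appearance order: control, mulched, high_N, irrigated; column 3 is high_N.
Long rows with plot=E, treatment=high_N: min(201, 900, 353) = 201.

201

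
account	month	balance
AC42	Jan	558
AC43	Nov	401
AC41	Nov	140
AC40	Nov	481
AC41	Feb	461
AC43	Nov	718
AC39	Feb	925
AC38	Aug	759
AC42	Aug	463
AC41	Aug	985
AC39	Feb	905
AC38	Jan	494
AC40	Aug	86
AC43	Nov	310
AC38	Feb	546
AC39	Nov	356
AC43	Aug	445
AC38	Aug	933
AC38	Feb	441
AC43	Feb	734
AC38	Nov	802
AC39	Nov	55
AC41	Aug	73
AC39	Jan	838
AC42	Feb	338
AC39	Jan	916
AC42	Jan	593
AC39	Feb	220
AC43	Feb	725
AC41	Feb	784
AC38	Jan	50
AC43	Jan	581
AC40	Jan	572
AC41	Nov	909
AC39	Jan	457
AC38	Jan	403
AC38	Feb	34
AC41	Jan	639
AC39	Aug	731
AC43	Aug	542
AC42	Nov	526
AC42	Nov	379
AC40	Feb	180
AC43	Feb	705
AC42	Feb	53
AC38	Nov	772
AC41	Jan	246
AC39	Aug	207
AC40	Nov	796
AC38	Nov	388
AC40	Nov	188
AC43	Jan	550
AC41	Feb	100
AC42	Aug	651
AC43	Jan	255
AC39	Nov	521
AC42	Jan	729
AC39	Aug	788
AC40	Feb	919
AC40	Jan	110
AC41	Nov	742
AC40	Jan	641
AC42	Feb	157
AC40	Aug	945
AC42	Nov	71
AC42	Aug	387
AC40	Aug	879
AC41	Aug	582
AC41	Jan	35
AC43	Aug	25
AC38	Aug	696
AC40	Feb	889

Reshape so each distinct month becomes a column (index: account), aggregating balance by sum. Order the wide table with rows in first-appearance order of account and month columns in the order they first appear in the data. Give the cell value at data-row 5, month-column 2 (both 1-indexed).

With rows in first-appearance order of account, row 5 is account=AC39. month columns in first-appearance order: Jan, Nov, Feb, Aug; column 2 is Nov.
Long rows with account=AC39, month=Nov: 356 + 55 + 521 = 932.

932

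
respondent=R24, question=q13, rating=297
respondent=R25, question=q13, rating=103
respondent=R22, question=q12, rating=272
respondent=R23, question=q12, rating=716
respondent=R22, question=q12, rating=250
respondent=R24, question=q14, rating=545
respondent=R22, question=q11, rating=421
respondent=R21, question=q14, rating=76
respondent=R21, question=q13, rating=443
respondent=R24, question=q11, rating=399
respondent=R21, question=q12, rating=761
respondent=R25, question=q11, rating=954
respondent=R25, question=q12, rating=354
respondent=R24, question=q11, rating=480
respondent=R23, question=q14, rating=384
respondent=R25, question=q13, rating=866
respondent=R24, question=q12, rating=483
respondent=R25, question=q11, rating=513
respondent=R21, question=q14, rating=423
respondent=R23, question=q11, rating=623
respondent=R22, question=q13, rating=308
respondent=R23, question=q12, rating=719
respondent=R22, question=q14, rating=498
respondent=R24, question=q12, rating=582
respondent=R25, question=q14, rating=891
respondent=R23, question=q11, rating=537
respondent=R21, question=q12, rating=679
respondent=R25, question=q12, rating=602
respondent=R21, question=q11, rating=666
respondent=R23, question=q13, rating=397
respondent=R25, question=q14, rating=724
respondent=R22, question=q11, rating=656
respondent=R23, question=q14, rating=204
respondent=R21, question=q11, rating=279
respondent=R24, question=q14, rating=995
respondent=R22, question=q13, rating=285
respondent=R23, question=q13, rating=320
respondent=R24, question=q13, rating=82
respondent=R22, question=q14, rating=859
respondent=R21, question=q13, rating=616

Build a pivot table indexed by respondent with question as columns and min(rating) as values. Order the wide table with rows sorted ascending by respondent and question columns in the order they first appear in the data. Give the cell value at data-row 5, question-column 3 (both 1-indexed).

724

With rows sorted ascending by respondent, row 5 is respondent=R25. question columns in first-appearance order: q13, q12, q14, q11; column 3 is q14.
Long rows with respondent=R25, question=q14: min(891, 724) = 724.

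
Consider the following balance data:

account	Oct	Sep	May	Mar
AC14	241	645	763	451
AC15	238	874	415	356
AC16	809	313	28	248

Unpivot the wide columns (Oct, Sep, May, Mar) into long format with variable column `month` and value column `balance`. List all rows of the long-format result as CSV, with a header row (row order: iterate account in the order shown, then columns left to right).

account,month,balance
AC14,Oct,241
AC14,Sep,645
AC14,May,763
AC14,Mar,451
AC15,Oct,238
AC15,Sep,874
AC15,May,415
AC15,Mar,356
AC16,Oct,809
AC16,Sep,313
AC16,May,28
AC16,Mar,248

Each (account, column) pair becomes one row: 3 × 4 = 12 rows.
For example, (AC14, Oct) → balance=241.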